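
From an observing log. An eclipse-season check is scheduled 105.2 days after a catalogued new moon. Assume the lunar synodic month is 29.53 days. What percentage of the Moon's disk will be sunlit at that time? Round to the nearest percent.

96%

105.2/29.53 = 3.562 lunations, so 3 complete cycles and 16.61 d into the next.
Phase angle: θ = 360°·(16.61 d)/(29.53 d) = 202.5°.
With cos θ = (-0.924), the lit fraction is (1 − (-0.924))/2 ≈ 0.962, so 96%.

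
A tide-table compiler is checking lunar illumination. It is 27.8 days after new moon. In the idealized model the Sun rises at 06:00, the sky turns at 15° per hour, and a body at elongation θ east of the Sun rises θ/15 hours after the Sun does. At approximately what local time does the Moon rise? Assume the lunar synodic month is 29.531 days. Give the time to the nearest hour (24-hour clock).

Elongation θ = 360° × 27.8/29.531 ≈ 338.9°.
The Moon trails the Sun by θ/15 = 338.9/15 ≈ 22.59 hours.
06:00 + 22.59 h ≈ 04:36 → 05:00 to the nearest hour.

05:00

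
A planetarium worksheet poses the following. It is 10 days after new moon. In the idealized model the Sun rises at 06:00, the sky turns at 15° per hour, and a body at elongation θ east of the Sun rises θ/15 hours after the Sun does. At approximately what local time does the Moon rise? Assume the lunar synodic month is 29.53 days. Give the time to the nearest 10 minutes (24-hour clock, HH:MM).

Phase angle: θ = 360°·(10 d)/(29.53 d) = 121.9°.
The Moon trails the Sun by θ/15 = 121.9/15 ≈ 8.13 hours.
06:00 + 8.127 h ≈ 14:08 → 14:10 to the nearest ten minutes.

14:10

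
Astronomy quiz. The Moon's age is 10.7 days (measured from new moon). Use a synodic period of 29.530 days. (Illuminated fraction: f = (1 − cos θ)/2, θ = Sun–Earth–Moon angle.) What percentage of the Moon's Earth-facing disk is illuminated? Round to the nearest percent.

Phase angle: θ = 360°·(10.7 d)/(29.530 d) = 130.4°.
Illuminated fraction = (1 − cos 130.4°)/2 = (1 − (-0.649))/2 ≈ 0.824, so 82%.

82%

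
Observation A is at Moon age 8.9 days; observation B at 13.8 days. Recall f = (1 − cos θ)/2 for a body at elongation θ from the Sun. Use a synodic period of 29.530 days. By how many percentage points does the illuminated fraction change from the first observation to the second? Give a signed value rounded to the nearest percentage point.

+33 percentage points

First observation: θ = 360°·8.9/29.530 = 108.5°, so f = 0.659.
Second observation: θ = 168.2°, f = 0.989.
Δf = 0.989 − 0.659 = +0.331, i.e. +33 pp.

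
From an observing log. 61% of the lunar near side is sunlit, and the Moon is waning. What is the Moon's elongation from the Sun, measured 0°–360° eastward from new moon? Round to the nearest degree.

257°

Invert f = (1 − cos θ)/2 to get cos θ = 1 − 2(0.61) = -0.220, hence θ₀ = arccos -0.220 = 102.7°.
Waning ⇒ past full, so θ = 360° − 102.7° = 257.3°.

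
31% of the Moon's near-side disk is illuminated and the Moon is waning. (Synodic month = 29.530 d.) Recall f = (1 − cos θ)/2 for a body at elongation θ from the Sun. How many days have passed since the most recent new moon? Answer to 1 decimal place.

24.0 days

cos θ = 1 − 2f = 0.380, giving a principal value of 67.7°.
A waning Moon lies in 180°–360°, so θ = 360° − 67.7° = 292.3°.
At 360°/29.530 d per day, 292.3° corresponds to 23.98 days.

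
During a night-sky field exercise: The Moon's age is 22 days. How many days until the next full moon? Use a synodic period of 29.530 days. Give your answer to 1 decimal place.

22.3 days

Full moon occurs at elongation 180°, i.e. at age 29.530 × 180/360 = 14.765 d.
This lunation's full moon (14.765 d) has passed, so add one period: 44.295 − 22 = 22.295 days.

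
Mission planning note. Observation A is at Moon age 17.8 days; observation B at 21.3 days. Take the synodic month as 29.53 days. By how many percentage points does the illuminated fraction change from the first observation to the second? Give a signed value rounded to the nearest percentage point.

-31 percentage points

θ₁ = 360° × 17.8/29.53 = 217.0°, f₁ = (1 − cos θ₁)/2 = 0.899.
θ₂ = 360° × 21.3/29.53 = 259.7°, f₂ = (1 − cos θ₂)/2 = 0.590.
Change = f₂ − f₁ = -0.310 → -31 percentage points.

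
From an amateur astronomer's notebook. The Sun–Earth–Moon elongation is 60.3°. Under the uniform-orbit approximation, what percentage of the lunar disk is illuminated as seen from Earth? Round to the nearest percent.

25%

cos 60.3° = 0.495, so f = (1 − 0.495)/2 = 0.252, i.e. 25%.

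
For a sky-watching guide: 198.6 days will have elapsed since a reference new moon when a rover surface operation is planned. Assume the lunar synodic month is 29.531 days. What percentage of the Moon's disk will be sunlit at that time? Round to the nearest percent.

58%

198.6/29.531 = 6.725 lunations, so 6 complete cycles and 21.41 d into the next.
Elongation θ = 360° × 21.41/29.531 ≈ 261.0°.
With cos θ = (-0.156), the lit fraction is (1 − (-0.156))/2 ≈ 0.578, so 58%.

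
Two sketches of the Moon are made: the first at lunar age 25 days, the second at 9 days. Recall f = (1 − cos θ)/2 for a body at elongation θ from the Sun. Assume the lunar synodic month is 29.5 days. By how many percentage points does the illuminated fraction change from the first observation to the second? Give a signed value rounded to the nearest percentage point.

θ₁ = 360° × 25/29.5 = 305.1°, f₁ = (1 − cos θ₁)/2 = 0.213.
θ₂ = 360° × 9/29.5 = 109.8°, f₂ = (1 − cos θ₂)/2 = 0.670.
Change = f₂ − f₁ = +0.457 → +46 percentage points.

+46 percentage points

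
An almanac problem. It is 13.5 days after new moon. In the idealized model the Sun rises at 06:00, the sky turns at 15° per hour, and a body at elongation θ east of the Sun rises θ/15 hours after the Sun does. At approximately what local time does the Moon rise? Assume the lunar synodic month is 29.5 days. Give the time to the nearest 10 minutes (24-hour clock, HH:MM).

17:00

Elongation θ = 360° × 13.5/29.5 ≈ 164.7°.
Delay after the Sun = 164.7° / (15°/h) ≈ 10.98 h.
06:00 + 10.983 h ≈ 16:59 → 17:00 to the nearest ten minutes.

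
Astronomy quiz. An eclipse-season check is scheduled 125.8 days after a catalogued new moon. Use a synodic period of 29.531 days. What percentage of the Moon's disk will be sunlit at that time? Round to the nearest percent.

53%

Reduce mod P: 125.8 − 4×29.531 = 7.68 d into the current lunation.
Phase angle: θ = 360°·(7.68 d)/(29.531 d) = 93.6°.
Illuminated fraction = (1 − cos 93.6°)/2 = (1 − (-0.062))/2 ≈ 0.531, so 53%.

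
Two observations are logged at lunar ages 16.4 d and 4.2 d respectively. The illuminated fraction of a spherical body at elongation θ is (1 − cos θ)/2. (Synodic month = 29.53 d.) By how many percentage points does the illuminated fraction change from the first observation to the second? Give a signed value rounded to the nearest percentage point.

-78 percentage points

First observation: θ = 360°·16.4/29.53 = 199.9°, so f = 0.970.
Second observation: θ = 51.2°, f = 0.187.
Δf = 0.187 − 0.970 = -0.783, i.e. -78 pp.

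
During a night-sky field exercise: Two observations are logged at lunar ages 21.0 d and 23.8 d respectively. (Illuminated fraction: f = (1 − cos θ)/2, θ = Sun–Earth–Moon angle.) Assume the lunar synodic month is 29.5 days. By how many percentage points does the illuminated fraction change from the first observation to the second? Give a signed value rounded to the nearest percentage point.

-29 percentage points

θ₁ = 360° × 21.0/29.5 = 256.3°, f₁ = (1 − cos θ₁)/2 = 0.619.
θ₂ = 360° × 23.8/29.5 = 290.4°, f₂ = (1 − cos θ₂)/2 = 0.325.
Change = f₂ − f₁ = -0.293 → -29 percentage points.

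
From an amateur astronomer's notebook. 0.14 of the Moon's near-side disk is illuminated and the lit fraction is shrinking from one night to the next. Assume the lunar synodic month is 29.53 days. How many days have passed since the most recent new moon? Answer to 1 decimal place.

Invert f = (1 − cos θ)/2 to get cos θ = 1 − 2(0.14) = 0.720, hence θ₀ = arccos 0.720 = 43.9°.
Since the Moon is past full (waning), take the reflex angle: θ = 360° − 43.9° = 316.1°.
That fraction of the synodic month is 316.1/360 × 29.53 d ≈ 25.93 d.

25.9 days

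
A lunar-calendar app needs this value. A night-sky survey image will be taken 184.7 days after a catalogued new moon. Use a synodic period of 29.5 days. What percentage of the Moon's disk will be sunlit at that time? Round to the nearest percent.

184.7/29.5 = 6.261 lunations, so 6 complete cycles and 7.70 d into the next.
Elongation θ = 360° × 7.70/29.5 ≈ 94.0°.
Illuminated fraction = (1 − cos 94.0°)/2 = (1 − (-0.069))/2 ≈ 0.535, so 53%.

53%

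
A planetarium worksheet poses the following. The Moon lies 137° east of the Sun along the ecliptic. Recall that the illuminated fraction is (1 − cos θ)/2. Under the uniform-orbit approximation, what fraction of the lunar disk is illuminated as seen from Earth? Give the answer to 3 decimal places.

f = (1 − cos 137°)/2 = (1 − (-0.731))/2 ≈ 0.866.

0.866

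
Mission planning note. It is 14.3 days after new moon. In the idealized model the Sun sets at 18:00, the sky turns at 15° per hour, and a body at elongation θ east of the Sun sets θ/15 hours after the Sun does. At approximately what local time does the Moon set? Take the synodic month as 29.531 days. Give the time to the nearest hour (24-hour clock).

06:00

Phase angle: θ = 360°·(14.3 d)/(29.531 d) = 174.3°.
At 15° of sky rotation per hour, 174.3° corresponds to a 11.62 h lag.
18:00 + 11.62 h ≈ 05:37 → 06:00 to the nearest hour.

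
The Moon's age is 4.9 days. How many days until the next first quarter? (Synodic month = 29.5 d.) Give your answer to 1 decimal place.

2.5 days

First quarter occurs at elongation 90°, i.e. at age 29.5 × 90/360 = 7.375 d.
So 2.475 days remain (7.375 − 4.9).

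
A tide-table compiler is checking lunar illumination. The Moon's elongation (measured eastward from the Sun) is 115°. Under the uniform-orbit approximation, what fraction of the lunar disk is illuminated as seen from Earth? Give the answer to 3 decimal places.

Half-versine of 115°: (1 − (-0.423))/2 = 0.711.

0.711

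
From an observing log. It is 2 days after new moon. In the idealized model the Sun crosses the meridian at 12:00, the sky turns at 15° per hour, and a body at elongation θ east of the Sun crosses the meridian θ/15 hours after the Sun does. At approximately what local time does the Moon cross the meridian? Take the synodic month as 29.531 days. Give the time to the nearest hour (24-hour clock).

Elongation θ = 360° × 2/29.531 ≈ 24.4°.
The Moon trails the Sun by θ/15 = 24.4/15 ≈ 1.63 hours.
12:00 + 1.63 h ≈ 13:38 → 14:00 to the nearest hour.

14:00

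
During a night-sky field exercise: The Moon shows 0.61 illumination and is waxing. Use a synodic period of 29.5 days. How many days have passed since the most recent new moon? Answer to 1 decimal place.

From f = (1 − cos θ)/2: cos θ = 1 − 2×0.61 = -0.220; arccos → 102.7°.
The Moon is waxing (0°–180°), so θ = 102.7° directly.
Age = 29.5 × 102.7°/360° ≈ 8.42 days.

8.4 days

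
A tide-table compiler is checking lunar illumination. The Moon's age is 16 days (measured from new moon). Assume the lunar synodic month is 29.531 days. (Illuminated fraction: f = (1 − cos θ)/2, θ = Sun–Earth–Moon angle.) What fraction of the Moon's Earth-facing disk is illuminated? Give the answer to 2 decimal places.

0.98

Phase angle: θ = 360°·(16 d)/(29.531 d) = 195.0°.
With cos θ = (-0.966), the lit fraction is (1 − (-0.966))/2 ≈ 0.983.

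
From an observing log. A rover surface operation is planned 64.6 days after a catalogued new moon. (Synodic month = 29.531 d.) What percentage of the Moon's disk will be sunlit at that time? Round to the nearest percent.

31%

64.6/29.531 = 2.188 lunations, so 2 complete cycles and 5.54 d into the next.
Phase angle: θ = 360°·(5.54 d)/(29.531 d) = 67.5°.
With cos θ = 0.382, the lit fraction is (1 − 0.382)/2 ≈ 0.309, so 31%.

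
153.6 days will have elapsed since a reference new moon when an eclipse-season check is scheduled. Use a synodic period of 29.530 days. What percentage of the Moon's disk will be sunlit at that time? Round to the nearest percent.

35%

Reduce mod P: 153.6 − 5×29.530 = 5.95 d into the current lunation.
The Moon has covered 5.95/29.530 of its cycle, so θ ≈ 360° × 5.95/29.530 = 72.5°.
With cos θ = 0.300, the lit fraction is (1 − 0.300)/2 ≈ 0.350, so 35%.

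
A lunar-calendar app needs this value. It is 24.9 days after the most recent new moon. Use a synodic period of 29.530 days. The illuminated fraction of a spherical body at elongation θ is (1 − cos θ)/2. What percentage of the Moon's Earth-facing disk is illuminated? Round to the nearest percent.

22%

Phase angle: θ = 360°·(24.9 d)/(29.530 d) = 303.6°.
With cos θ = 0.553, the lit fraction is (1 − 0.553)/2 ≈ 0.224, so 22%.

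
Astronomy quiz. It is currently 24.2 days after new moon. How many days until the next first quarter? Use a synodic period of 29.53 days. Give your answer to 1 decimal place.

First quarter is 0.25 of the way through the cycle: age 0.25 × 29.53 = 7.383 d.
This lunation's first quarter (7.383 d) has passed, so add one period: 36.913 − 24.2 = 12.713 days.

12.7 days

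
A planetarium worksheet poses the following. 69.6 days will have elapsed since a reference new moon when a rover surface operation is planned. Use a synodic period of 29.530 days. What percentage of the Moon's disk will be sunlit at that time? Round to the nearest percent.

Reduce mod P: 69.6 − 2×29.530 = 10.54 d into the current lunation.
Phase angle: θ = 360°·(10.54 d)/(29.530 d) = 128.5°.
With cos θ = (-0.622), the lit fraction is (1 − (-0.622))/2 ≈ 0.811, so 81%.

81%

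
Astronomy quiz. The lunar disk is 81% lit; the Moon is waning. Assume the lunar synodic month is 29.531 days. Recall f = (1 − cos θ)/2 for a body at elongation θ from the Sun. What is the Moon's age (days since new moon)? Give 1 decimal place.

19.0 days

cos θ = 1 − 2f = -0.620, giving a principal value of 128.3°.
Waning ⇒ past full, so θ = 360° − 128.3° = 231.7°.
That fraction of the synodic month is 231.7/360 × 29.531 d ≈ 19.01 d.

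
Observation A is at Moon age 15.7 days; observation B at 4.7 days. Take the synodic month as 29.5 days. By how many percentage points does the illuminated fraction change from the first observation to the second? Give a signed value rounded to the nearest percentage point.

-76 percentage points

θ₁ = 360° × 15.7/29.5 = 191.6°, f₁ = (1 − cos θ₁)/2 = 0.990.
θ₂ = 360° × 4.7/29.5 = 57.4°, f₂ = (1 − cos θ₂)/2 = 0.230.
Change = f₂ − f₁ = -0.760 → -76 percentage points.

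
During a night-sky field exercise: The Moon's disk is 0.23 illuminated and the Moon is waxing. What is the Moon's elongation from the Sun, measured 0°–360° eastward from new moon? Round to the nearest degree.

Invert f = (1 − cos θ)/2 to get cos θ = 1 − 2(0.23) = 0.540, hence θ₀ = arccos 0.540 = 57.3°.
Waxing ⇒ before full, so θ = 57.3°.

57°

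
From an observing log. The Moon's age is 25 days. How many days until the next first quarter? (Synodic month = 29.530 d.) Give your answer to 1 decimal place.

11.9 days

First quarter occurs at elongation 90°, i.e. at age 29.530 × 90/360 = 7.383 d.
Already past this cycle's first quarter; the next is at 7.383 + 29.530 = 36.913 d, so 36.913 − 25 = 11.913 days.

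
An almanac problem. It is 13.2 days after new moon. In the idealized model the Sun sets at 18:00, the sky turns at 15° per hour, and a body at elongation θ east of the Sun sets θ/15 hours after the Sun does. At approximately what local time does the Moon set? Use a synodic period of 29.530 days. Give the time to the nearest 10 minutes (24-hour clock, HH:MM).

04:40

Phase angle: θ = 360°·(13.2 d)/(29.530 d) = 160.9°.
Delay after the Sun = 160.9° / (15°/h) ≈ 10.73 h.
18:00 + 10.728 h ≈ 04:44 → 04:40 to the nearest ten minutes.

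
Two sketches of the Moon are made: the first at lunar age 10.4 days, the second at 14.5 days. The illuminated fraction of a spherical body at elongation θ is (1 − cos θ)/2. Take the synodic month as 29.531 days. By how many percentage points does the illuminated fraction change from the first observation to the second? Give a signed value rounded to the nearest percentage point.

θ₁ = 360° × 10.4/29.531 = 126.8°, f₁ = (1 − cos θ₁)/2 = 0.799.
θ₂ = 360° × 14.5/29.531 = 176.8°, f₂ = (1 − cos θ₂)/2 = 0.999.
Change = f₂ − f₁ = +0.200 → +20 percentage points.

+20 percentage points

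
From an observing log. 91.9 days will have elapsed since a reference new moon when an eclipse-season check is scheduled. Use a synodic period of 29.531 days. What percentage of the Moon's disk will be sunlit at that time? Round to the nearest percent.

12%

91.9 d spans 3 complete synodic months (3 × 29.531 = 88.59 d) plus 3.31 d.
Phase angle: θ = 360°·(3.31 d)/(29.531 d) = 40.3°.
cos 40.3° = 0.763, so f = (1 − 0.763)/2 = 0.119, so 12%.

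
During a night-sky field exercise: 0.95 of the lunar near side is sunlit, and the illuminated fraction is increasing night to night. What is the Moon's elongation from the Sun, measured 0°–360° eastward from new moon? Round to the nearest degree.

Invert f = (1 − cos θ)/2 to get cos θ = 1 − 2(0.95) = -0.900, hence θ₀ = arccos -0.900 = 154.2°.
Before full moon the principal value applies: θ = 154.2°.

154°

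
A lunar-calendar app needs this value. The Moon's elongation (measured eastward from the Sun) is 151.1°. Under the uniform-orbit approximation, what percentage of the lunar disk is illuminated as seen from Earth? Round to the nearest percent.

94%

f = (1 − cos 151.1°)/2 = (1 − (-0.875))/2 ≈ 0.938, i.e. 94%.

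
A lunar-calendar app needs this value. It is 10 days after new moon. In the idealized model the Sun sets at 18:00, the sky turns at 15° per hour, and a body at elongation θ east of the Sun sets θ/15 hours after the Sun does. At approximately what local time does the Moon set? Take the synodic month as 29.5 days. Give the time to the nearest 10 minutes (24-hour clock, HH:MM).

02:10

Elongation θ = 360° × 10/29.5 ≈ 122.0°.
At 15° of sky rotation per hour, 122.0° corresponds to a 8.14 h lag.
18:00 + 8.136 h ≈ 02:08 → 02:10 to the nearest ten minutes.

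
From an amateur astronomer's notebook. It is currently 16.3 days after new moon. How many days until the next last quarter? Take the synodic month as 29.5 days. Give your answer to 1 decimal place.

5.8 days

Last quarter occurs at elongation 270°, i.e. at age 29.5 × 270/360 = 22.125 d.
So 5.825 days remain (22.125 − 16.3).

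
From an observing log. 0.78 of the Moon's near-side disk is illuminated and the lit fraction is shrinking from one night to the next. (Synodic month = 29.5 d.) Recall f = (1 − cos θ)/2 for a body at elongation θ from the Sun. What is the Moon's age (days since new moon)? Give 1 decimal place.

From f = (1 − cos θ)/2: cos θ = 1 − 2×0.78 = -0.560; arccos → 124.1°.
Waning ⇒ past full, so θ = 360° − 124.1° = 235.9°.
At 360°/29.5 d per day, 235.9° corresponds to 19.33 days.

19.3 days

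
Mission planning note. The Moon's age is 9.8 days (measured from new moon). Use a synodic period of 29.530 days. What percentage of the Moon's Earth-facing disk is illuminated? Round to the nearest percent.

The Moon has covered 9.8/29.530 of its cycle, so θ ≈ 360° × 9.8/29.530 = 119.5°.
With cos θ = (-0.492), the lit fraction is (1 − (-0.492))/2 ≈ 0.746, so 75%.

75%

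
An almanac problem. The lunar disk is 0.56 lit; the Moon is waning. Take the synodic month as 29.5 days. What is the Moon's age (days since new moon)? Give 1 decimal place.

From f = (1 − cos θ)/2: cos θ = 1 − 2×0.56 = -0.120; arccos → 96.9°.
Waning ⇒ past full, so θ = 360° − 96.9° = 263.1°.
Age = 29.5 × 263.1°/360° ≈ 21.56 days.

21.6 days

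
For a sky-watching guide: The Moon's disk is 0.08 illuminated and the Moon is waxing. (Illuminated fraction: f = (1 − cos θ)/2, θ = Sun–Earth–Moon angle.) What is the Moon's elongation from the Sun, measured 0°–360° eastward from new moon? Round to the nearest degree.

33°

Invert f = (1 − cos θ)/2 to get cos θ = 1 − 2(0.08) = 0.840, hence θ₀ = arccos 0.840 = 32.9°.
Waxing ⇒ before full, so θ = 32.9°.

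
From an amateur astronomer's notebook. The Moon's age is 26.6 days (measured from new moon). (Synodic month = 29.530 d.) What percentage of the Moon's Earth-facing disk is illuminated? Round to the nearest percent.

9%

The Moon has covered 26.6/29.530 of its cycle, so θ ≈ 360° × 26.6/29.530 = 324.3°.
With cos θ = 0.812, the lit fraction is (1 − 0.812)/2 ≈ 0.094, so 9%.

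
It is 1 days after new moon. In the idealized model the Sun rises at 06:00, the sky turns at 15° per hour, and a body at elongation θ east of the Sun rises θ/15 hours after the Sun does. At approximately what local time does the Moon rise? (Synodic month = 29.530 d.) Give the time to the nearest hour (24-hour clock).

Phase angle: θ = 360°·(1 d)/(29.530 d) = 12.2°.
At 15° of sky rotation per hour, 12.2° corresponds to a 0.81 h lag.
06:00 + 0.81 h ≈ 06:49 → 07:00 to the nearest hour.

07:00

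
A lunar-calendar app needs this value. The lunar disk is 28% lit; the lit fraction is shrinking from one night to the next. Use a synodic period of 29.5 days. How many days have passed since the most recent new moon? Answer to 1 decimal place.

24.3 days

cos θ = 1 − 2f = 0.440, giving a principal value of 63.9°.
A waning Moon lies in 180°–360°, so θ = 360° − 63.9° = 296.1°.
That fraction of the synodic month is 296.1/360 × 29.5 d ≈ 24.26 d.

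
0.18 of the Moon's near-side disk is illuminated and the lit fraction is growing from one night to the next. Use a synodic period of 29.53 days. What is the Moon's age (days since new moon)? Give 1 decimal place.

4.1 days

cos θ = 1 − 2f = 0.640, giving a principal value of 50.2°.
Before full moon the principal value applies: θ = 50.2°.
At 360°/29.53 d per day, 50.2° corresponds to 4.12 days.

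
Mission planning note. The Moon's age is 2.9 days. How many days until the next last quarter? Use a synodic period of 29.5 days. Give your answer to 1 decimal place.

19.2 days

Last quarter occurs at elongation 270°, i.e. at age 29.5 × 270/360 = 22.125 d.
That is 22.125 − 2.9 = 19.225 days ahead.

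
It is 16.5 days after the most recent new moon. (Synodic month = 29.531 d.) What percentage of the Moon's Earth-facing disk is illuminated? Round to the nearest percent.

Elongation θ = 360° × 16.5/29.531 ≈ 201.1°.
Illuminated fraction = (1 − cos 201.1°)/2 = (1 − (-0.933))/2 ≈ 0.966, so 97%.

97%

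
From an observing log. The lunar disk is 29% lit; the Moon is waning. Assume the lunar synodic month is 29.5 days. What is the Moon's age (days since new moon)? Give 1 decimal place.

24.2 days

cos θ = 1 − 2f = 0.420, giving a principal value of 65.2°.
Since the Moon is past full (waning), take the reflex angle: θ = 360° − 65.2° = 294.8°.
Age = 29.5 × 294.8°/360° ≈ 24.16 days.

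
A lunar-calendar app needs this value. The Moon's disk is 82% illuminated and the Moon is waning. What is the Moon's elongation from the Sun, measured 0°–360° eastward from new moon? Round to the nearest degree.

230°

Invert f = (1 − cos θ)/2 to get cos θ = 1 − 2(0.82) = -0.640, hence θ₀ = arccos -0.640 = 129.8°.
Waning ⇒ past full, so θ = 360° − 129.8° = 230.2°.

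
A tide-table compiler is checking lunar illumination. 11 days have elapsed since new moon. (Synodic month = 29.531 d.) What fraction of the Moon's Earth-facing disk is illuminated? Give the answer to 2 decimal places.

Phase angle: θ = 360°·(11 d)/(29.531 d) = 134.1°.
Illuminated fraction = (1 − cos 134.1°)/2 = (1 − (-0.696))/2 ≈ 0.848.

0.85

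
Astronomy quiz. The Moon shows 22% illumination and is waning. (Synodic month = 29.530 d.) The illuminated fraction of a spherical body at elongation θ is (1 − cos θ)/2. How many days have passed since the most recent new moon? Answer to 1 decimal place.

24.9 days

cos θ = 1 − 2f = 0.560, giving a principal value of 55.9°.
Since the Moon is past full (waning), take the reflex angle: θ = 360° − 55.9° = 304.1°.
At 360°/29.530 d per day, 304.1° corresponds to 24.94 days.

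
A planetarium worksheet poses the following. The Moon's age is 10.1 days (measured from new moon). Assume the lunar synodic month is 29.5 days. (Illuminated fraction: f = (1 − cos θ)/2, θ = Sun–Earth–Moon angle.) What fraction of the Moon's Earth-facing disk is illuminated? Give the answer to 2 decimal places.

0.77

Elongation θ = 360° × 10.1/29.5 ≈ 123.3°.
With cos θ = (-0.548), the lit fraction is (1 − (-0.548))/2 ≈ 0.774.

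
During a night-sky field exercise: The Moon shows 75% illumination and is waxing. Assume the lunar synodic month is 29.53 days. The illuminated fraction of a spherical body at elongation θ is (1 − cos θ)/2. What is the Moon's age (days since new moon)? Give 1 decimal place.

Invert f = (1 − cos θ)/2 to get cos θ = 1 − 2(0.75) = -0.500, hence θ₀ = arccos -0.500 = 120.0°.
The Moon is waxing (0°–180°), so θ = 120.0° directly.
At 360°/29.53 d per day, 120.0° corresponds to 9.84 days.

9.8 days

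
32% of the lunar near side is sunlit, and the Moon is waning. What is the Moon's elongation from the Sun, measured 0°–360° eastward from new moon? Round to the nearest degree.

291°

cos θ = 1 − 2f = 0.360, giving a principal value of 68.9°.
A waning Moon lies in 180°–360°, so θ = 360° − 68.9° = 291.1°.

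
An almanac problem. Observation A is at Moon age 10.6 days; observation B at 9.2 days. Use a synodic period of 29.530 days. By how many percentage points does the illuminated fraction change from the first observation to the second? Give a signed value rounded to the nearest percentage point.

-13 percentage points

θ₁ = 360° × 10.6/29.530 = 129.2°, f₁ = (1 − cos θ₁)/2 = 0.816.
θ₂ = 360° × 9.2/29.530 = 112.2°, f₂ = (1 − cos θ₂)/2 = 0.689.
Change = f₂ − f₁ = -0.128 → -13 percentage points.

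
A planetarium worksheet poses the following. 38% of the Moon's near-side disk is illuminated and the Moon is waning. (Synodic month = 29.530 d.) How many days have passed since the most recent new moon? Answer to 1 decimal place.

From f = (1 − cos θ)/2: cos θ = 1 − 2×0.38 = 0.240; arccos → 76.1°.
Waning ⇒ past full, so θ = 360° − 76.1° = 283.9°.
That fraction of the synodic month is 283.9/360 × 29.530 d ≈ 23.29 d.

23.3 days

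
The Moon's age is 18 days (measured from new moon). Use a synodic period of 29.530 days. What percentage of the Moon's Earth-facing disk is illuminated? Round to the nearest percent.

89%

Phase angle: θ = 360°·(18 d)/(29.530 d) = 219.4°.
cos 219.4° = (-0.772), so f = (1 − (-0.772))/2 = 0.886, so 89%.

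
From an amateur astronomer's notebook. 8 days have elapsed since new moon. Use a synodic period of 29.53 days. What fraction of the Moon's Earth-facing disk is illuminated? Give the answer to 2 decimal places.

0.57

Phase angle: θ = 360°·(8 d)/(29.53 d) = 97.5°.
cos 97.5° = (-0.131), so f = (1 − (-0.131))/2 = 0.566.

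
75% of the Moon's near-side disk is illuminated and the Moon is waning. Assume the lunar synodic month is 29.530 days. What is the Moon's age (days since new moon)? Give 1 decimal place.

19.7 days

cos θ = 1 − 2f = -0.500, giving a principal value of 120.0°.
A waning Moon lies in 180°–360°, so θ = 360° − 120.0° = 240.0°.
Age = 29.530 × 240.0°/360° ≈ 19.69 days.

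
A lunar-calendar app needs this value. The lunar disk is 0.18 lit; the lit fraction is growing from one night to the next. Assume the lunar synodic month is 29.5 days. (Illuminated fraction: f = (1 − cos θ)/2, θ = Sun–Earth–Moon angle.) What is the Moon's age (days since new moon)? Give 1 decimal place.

4.1 days

cos θ = 1 − 2f = 0.640, giving a principal value of 50.2°.
The Moon is waxing (0°–180°), so θ = 50.2° directly.
At 360°/29.5 d per day, 50.2° corresponds to 4.11 days.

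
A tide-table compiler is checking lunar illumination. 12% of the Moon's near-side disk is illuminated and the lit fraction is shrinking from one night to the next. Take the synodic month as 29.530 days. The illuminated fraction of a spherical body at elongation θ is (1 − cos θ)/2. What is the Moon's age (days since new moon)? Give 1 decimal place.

26.2 days

cos θ = 1 − 2f = 0.760, giving a principal value of 40.5°.
Since the Moon is past full (waning), take the reflex angle: θ = 360° − 40.5° = 319.5°.
At 360°/29.530 d per day, 319.5° corresponds to 26.20 days.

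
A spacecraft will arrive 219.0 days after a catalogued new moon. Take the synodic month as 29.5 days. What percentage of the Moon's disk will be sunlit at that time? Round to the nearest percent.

219.0 d spans 7 complete synodic months (7 × 29.5 = 206.50 d) plus 12.50 d.
Phase angle: θ = 360°·(12.50 d)/(29.5 d) = 152.5°.
With cos θ = (-0.887), the lit fraction is (1 − (-0.887))/2 ≈ 0.944, so 94%.

94%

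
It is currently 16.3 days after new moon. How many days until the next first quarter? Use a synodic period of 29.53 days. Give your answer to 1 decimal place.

20.6 days

First quarter is 0.25 of the way through the cycle: age 0.25 × 29.53 = 7.383 d.
Already past this cycle's first quarter; the next is at 7.383 + 29.53 = 36.913 d, so 36.913 − 16.3 = 20.613 days.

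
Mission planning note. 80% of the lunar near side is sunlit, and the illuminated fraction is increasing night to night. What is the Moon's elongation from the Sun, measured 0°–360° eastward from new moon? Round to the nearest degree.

Invert f = (1 − cos θ)/2 to get cos θ = 1 − 2(0.80) = -0.600, hence θ₀ = arccos -0.600 = 126.9°.
The Moon is waxing (0°–180°), so θ = 126.9° directly.

127°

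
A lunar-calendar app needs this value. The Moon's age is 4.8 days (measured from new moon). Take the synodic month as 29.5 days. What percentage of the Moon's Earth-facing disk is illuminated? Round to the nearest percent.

Phase angle: θ = 360°·(4.8 d)/(29.5 d) = 58.6°.
Illuminated fraction = (1 − cos 58.6°)/2 = (1 − 0.521)/2 ≈ 0.239, so 24%.

24%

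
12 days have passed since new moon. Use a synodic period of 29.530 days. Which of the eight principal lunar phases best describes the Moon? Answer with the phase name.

waxing gibbous

θ ≈ 360° × 12/29.530 = 146°, which falls in the waxing gibbous sector.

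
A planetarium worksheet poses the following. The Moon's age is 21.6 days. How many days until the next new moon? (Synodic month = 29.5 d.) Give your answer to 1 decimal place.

One full lunation from the last new moon is 29.5 d; remaining = 29.5 − 21.6 = 7.900 d.

7.9 days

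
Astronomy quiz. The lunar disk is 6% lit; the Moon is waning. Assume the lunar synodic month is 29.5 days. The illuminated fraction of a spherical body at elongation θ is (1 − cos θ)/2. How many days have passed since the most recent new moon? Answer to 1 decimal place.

27.2 days

Invert f = (1 − cos θ)/2 to get cos θ = 1 − 2(0.06) = 0.880, hence θ₀ = arccos 0.880 = 28.4°.
A waning Moon lies in 180°–360°, so θ = 360° − 28.4° = 331.6°.
Age = 29.5 × 331.6°/360° ≈ 27.18 days.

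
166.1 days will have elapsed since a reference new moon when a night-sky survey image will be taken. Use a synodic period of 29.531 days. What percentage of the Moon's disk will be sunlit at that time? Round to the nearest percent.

166.1 d spans 5 complete synodic months (5 × 29.531 = 147.66 d) plus 18.44 d.
Phase angle: θ = 360°·(18.44 d)/(29.531 d) = 224.9°.
Illuminated fraction = (1 − cos 224.9°)/2 = (1 − (-0.709))/2 ≈ 0.854, so 85%.

85%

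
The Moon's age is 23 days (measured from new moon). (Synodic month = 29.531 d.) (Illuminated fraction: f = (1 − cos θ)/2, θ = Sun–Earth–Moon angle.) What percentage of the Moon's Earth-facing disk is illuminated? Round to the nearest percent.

41%

The Moon has covered 23/29.531 of its cycle, so θ ≈ 360° × 23/29.531 = 280.4°.
Illuminated fraction = (1 − cos 280.4°)/2 = (1 − 0.180)/2 ≈ 0.410, so 41%.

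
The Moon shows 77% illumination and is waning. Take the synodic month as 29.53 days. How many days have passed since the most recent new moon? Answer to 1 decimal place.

From f = (1 − cos θ)/2: cos θ = 1 − 2×0.77 = -0.540; arccos → 122.7°.
A waning Moon lies in 180°–360°, so θ = 360° − 122.7° = 237.3°.
Age = 29.53 × 237.3°/360° ≈ 19.47 days.

19.5 days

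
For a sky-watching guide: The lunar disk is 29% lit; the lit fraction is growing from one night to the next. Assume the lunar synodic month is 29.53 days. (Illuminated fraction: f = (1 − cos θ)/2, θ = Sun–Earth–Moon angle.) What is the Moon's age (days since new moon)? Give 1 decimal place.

5.3 days

From f = (1 − cos θ)/2: cos θ = 1 − 2×0.29 = 0.420; arccos → 65.2°.
The Moon is waxing (0°–180°), so θ = 65.2° directly.
Age = 29.53 × 65.2°/360° ≈ 5.35 days.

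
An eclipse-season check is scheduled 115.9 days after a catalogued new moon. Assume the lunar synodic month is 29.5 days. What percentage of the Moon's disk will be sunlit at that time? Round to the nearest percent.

5%

115.9 d spans 3 complete synodic months (3 × 29.5 = 88.50 d) plus 27.40 d.
The Moon has covered 27.40/29.5 of its cycle, so θ ≈ 360° × 27.40/29.5 = 334.4°.
cos 334.4° = 0.902, so f = (1 − 0.902)/2 = 0.049, so 5%.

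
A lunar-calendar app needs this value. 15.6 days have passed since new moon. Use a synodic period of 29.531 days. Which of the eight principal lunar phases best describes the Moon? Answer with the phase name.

full moon

At 15.6/29.531 of the cycle, θ ≈ 190° — the full moon range.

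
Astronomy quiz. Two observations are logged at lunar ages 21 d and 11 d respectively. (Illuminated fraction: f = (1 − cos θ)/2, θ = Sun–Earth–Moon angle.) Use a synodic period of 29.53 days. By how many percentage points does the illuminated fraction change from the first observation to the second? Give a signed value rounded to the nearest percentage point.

First observation: θ = 360°·21/29.53 = 256.0°, so f = 0.621.
Second observation: θ = 134.1°, f = 0.848.
Δf = 0.848 − 0.621 = +0.227, i.e. +23 pp.

+23 percentage points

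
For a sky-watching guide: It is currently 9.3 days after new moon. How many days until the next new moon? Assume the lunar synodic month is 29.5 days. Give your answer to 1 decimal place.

20.2 days

The next new moon completes the synodic month: 29.5 − 9.3 = 20.200 days.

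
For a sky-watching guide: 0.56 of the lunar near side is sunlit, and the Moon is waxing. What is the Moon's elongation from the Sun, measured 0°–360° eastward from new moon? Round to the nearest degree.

From f = (1 − cos θ)/2: cos θ = 1 − 2×0.56 = -0.120; arccos → 96.9°.
The Moon is waxing (0°–180°), so θ = 96.9° directly.

97°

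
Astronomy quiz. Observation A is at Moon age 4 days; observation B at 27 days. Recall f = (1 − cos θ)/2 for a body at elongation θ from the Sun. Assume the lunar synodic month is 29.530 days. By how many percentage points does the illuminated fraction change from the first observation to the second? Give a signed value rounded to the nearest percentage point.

-10 pp

θ₁ = 360° × 4/29.530 = 48.8°, f₁ = (1 − cos θ₁)/2 = 0.170.
θ₂ = 360° × 27/29.530 = 329.2°, f₂ = (1 − cos θ₂)/2 = 0.071.
Change = f₂ − f₁ = -0.100 → -10 percentage points.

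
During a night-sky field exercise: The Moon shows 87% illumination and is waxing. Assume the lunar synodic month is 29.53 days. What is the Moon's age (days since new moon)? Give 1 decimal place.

cos θ = 1 − 2f = -0.740, giving a principal value of 137.7°.
Before full moon the principal value applies: θ = 137.7°.
Age = 29.53 × 137.7°/360° ≈ 11.30 days.

11.3 days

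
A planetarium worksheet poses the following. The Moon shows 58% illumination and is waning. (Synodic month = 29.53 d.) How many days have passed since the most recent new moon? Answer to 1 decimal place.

21.4 days

Invert f = (1 − cos θ)/2 to get cos θ = 1 − 2(0.58) = -0.160, hence θ₀ = arccos -0.160 = 99.2°.
Since the Moon is past full (waning), take the reflex angle: θ = 360° − 99.2° = 260.8°.
That fraction of the synodic month is 260.8/360 × 29.53 d ≈ 21.39 d.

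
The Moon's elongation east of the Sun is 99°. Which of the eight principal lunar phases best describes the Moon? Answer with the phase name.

first quarter

The first quarter sector spans roughly 68°–112°; 99° falls inside it.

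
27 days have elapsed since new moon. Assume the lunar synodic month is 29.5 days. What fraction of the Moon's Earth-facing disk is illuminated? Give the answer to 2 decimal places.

0.07

Phase angle: θ = 360°·(27 d)/(29.5 d) = 329.5°.
Illuminated fraction = (1 − cos 329.5°)/2 = (1 − 0.862)/2 ≈ 0.069.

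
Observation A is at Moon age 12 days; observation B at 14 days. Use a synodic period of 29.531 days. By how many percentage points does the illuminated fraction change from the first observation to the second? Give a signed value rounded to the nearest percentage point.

+8 percentage points

θ₁ = 360° × 12/29.531 = 146.3°, f₁ = (1 − cos θ₁)/2 = 0.916.
θ₂ = 360° × 14/29.531 = 170.7°, f₂ = (1 − cos θ₂)/2 = 0.993.
Change = f₂ − f₁ = +0.077 → +8 percentage points.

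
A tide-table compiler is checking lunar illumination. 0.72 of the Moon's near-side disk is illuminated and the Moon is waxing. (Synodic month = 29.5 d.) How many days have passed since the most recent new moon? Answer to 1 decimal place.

9.5 days

From f = (1 − cos θ)/2: cos θ = 1 − 2×0.72 = -0.440; arccos → 116.1°.
Before full moon the principal value applies: θ = 116.1°.
Age = 29.5 × 116.1°/360° ≈ 9.51 days.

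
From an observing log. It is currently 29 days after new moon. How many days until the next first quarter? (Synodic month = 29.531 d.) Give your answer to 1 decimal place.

7.9 days

First quarter occurs at elongation 90°, i.e. at age 29.531 × 90/360 = 7.383 d.
Already past this cycle's first quarter; the next is at 7.383 + 29.531 = 36.914 d, so 36.914 − 29 = 7.914 days.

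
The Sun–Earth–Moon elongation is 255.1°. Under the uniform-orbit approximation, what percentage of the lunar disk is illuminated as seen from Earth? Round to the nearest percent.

f = (1 − cos 255.1°)/2 = (1 − (-0.257))/2 ≈ 0.629, i.e. 63%.

63%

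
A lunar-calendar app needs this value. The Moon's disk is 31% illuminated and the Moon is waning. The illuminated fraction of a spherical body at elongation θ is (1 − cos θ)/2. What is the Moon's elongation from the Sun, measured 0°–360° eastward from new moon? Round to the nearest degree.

From f = (1 − cos θ)/2: cos θ = 1 − 2×0.31 = 0.380; arccos → 67.7°.
Waning ⇒ past full, so θ = 360° − 67.7° = 292.3°.

292°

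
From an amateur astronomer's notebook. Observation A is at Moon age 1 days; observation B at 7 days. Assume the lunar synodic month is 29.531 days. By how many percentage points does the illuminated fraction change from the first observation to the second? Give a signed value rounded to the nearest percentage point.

θ₁ = 360° × 1/29.531 = 12.2°, f₁ = (1 − cos θ₁)/2 = 0.011.
θ₂ = 360° × 7/29.531 = 85.3°, f₂ = (1 − cos θ₂)/2 = 0.459.
Change = f₂ − f₁ = +0.448 → +45 percentage points.

+45 pp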